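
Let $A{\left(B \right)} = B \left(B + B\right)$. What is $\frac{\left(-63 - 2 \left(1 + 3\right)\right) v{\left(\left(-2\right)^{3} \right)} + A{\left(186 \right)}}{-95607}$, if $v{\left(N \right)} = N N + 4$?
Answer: $- \frac{64364}{95607} \approx -0.67321$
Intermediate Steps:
$v{\left(N \right)} = 4 + N^{2}$ ($v{\left(N \right)} = N^{2} + 4 = 4 + N^{2}$)
$A{\left(B \right)} = 2 B^{2}$ ($A{\left(B \right)} = B 2 B = 2 B^{2}$)
$\frac{\left(-63 - 2 \left(1 + 3\right)\right) v{\left(\left(-2\right)^{3} \right)} + A{\left(186 \right)}}{-95607} = \frac{\left(-63 - 2 \left(1 + 3\right)\right) \left(4 + \left(\left(-2\right)^{3}\right)^{2}\right) + 2 \cdot 186^{2}}{-95607} = \left(\left(-63 - 8\right) \left(4 + \left(-8\right)^{2}\right) + 2 \cdot 34596\right) \left(- \frac{1}{95607}\right) = \left(\left(-63 - 8\right) \left(4 + 64\right) + 69192\right) \left(- \frac{1}{95607}\right) = \left(\left(-71\right) 68 + 69192\right) \left(- \frac{1}{95607}\right) = \left(-4828 + 69192\right) \left(- \frac{1}{95607}\right) = 64364 \left(- \frac{1}{95607}\right) = - \frac{64364}{95607}$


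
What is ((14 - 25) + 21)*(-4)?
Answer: -40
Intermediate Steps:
((14 - 25) + 21)*(-4) = (-11 + 21)*(-4) = 10*(-4) = -40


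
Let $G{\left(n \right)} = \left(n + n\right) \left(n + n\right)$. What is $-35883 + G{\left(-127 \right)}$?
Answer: $28633$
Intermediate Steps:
$G{\left(n \right)} = 4 n^{2}$ ($G{\left(n \right)} = 2 n 2 n = 4 n^{2}$)
$-35883 + G{\left(-127 \right)} = -35883 + 4 \left(-127\right)^{2} = -35883 + 4 \cdot 16129 = -35883 + 64516 = 28633$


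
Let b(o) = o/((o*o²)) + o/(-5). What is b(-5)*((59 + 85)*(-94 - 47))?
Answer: -527904/25 ≈ -21116.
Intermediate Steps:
b(o) = o⁻² - o/5 (b(o) = o/(o³) + o*(-⅕) = o/o³ - o/5 = o⁻² - o/5)
b(-5)*((59 + 85)*(-94 - 47)) = ((-5)⁻² - ⅕*(-5))*((59 + 85)*(-94 - 47)) = (1/25 + 1)*(144*(-141)) = (26/25)*(-20304) = -527904/25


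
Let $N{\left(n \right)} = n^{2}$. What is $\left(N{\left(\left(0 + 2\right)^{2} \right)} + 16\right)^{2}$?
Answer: $1024$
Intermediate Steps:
$\left(N{\left(\left(0 + 2\right)^{2} \right)} + 16\right)^{2} = \left(\left(\left(0 + 2\right)^{2}\right)^{2} + 16\right)^{2} = \left(\left(2^{2}\right)^{2} + 16\right)^{2} = \left(4^{2} + 16\right)^{2} = \left(16 + 16\right)^{2} = 32^{2} = 1024$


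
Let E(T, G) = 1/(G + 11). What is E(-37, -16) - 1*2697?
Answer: -13486/5 ≈ -2697.2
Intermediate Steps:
E(T, G) = 1/(11 + G)
E(-37, -16) - 1*2697 = 1/(11 - 16) - 1*2697 = 1/(-5) - 2697 = -⅕ - 2697 = -13486/5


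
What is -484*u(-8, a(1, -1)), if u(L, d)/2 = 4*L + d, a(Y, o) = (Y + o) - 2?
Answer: 32912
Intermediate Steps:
a(Y, o) = -2 + Y + o
u(L, d) = 2*d + 8*L (u(L, d) = 2*(4*L + d) = 2*(d + 4*L) = 2*d + 8*L)
-484*u(-8, a(1, -1)) = -484*(2*(-2 + 1 - 1) + 8*(-8)) = -484*(2*(-2) - 64) = -484*(-4 - 64) = -484*(-68) = 32912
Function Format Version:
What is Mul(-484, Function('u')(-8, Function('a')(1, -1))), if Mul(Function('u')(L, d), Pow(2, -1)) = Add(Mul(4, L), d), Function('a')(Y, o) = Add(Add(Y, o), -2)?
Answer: 32912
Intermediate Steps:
Function('a')(Y, o) = Add(-2, Y, o)
Function('u')(L, d) = Add(Mul(2, d), Mul(8, L)) (Function('u')(L, d) = Mul(2, Add(Mul(4, L), d)) = Mul(2, Add(d, Mul(4, L))) = Add(Mul(2, d), Mul(8, L)))
Mul(-484, Function('u')(-8, Function('a')(1, -1))) = Mul(-484, Add(Mul(2, Add(-2, 1, -1)), Mul(8, -8))) = Mul(-484, Add(Mul(2, -2), -64)) = Mul(-484, Add(-4, -64)) = Mul(-484, -68) = 32912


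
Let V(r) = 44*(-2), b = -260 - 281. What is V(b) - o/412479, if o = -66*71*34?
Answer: -12046276/137493 ≈ -87.614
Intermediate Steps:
b = -541
o = -159324 (o = -4686*34 = -159324)
V(r) = -88
V(b) - o/412479 = -88 - (-159324)/412479 = -88 - 1*(-53108/137493) = -88 + 53108/137493 = -12046276/137493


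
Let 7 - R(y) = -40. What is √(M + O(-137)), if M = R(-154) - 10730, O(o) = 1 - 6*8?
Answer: I*√10730 ≈ 103.59*I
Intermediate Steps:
R(y) = 47 (R(y) = 7 - 1*(-40) = 7 + 40 = 47)
O(o) = -47 (O(o) = 1 - 48 = -47)
M = -10683 (M = 47 - 10730 = -10683)
√(M + O(-137)) = √(-10683 - 47) = √(-10730) = I*√10730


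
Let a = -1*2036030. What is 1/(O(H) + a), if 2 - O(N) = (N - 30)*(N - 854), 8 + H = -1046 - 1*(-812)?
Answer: -1/2334140 ≈ -4.2842e-7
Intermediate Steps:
a = -2036030
H = -242 (H = -8 + (-1046 - 1*(-812)) = -8 + (-1046 + 812) = -8 - 234 = -242)
O(N) = 2 - (-854 + N)*(-30 + N) (O(N) = 2 - (N - 30)*(N - 854) = 2 - (-30 + N)*(-854 + N) = 2 - (-854 + N)*(-30 + N))
1/(O(H) + a) = 1/((-25618 - 1*(-242)**2 + 884*(-242)) - 2036030) = 1/((-25618 - 1*58564 - 213928) - 2036030) = 1/((-25618 - 58564 - 213928) - 2036030) = 1/(-298110 - 2036030) = 1/(-2334140) = -1/2334140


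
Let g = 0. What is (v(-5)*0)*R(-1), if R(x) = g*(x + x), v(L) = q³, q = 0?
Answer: 0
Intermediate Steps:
v(L) = 0 (v(L) = 0³ = 0)
R(x) = 0 (R(x) = 0*(x + x) = 0*(2*x) = 0)
(v(-5)*0)*R(-1) = (0*0)*0 = 0*0 = 0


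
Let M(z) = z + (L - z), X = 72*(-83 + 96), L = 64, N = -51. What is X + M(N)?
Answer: 1000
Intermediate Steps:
X = 936 (X = 72*13 = 936)
M(z) = 64 (M(z) = z + (64 - z) = 64)
X + M(N) = 936 + 64 = 1000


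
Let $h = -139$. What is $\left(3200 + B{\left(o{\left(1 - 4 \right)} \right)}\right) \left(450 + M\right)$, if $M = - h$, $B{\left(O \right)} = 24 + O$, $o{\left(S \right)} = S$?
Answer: $1897169$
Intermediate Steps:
$M = 139$ ($M = \left(-1\right) \left(-139\right) = 139$)
$\left(3200 + B{\left(o{\left(1 - 4 \right)} \right)}\right) \left(450 + M\right) = \left(3200 + \left(24 + \left(1 - 4\right)\right)\right) \left(450 + 139\right) = \left(3200 + \left(24 + \left(1 - 4\right)\right)\right) 589 = \left(3200 + \left(24 - 3\right)\right) 589 = \left(3200 + 21\right) 589 = 3221 \cdot 589 = 1897169$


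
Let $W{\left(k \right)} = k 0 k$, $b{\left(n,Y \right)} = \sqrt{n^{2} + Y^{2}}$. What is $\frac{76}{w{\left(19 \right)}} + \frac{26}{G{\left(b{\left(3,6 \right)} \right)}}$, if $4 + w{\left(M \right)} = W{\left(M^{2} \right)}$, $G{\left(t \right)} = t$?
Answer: $-19 + \frac{26 \sqrt{5}}{15} \approx -15.124$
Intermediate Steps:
$b{\left(n,Y \right)} = \sqrt{Y^{2} + n^{2}}$
$W{\left(k \right)} = 0$ ($W{\left(k \right)} = 0 k = 0$)
$w{\left(M \right)} = -4$ ($w{\left(M \right)} = -4 + 0 = -4$)
$\frac{76}{w{\left(19 \right)}} + \frac{26}{G{\left(b{\left(3,6 \right)} \right)}} = \frac{76}{-4} + \frac{26}{\sqrt{6^{2} + 3^{2}}} = 76 \left(- \frac{1}{4}\right) + \frac{26}{\sqrt{36 + 9}} = -19 + \frac{26}{\sqrt{45}} = -19 + \frac{26}{3 \sqrt{5}} = -19 + 26 \frac{\sqrt{5}}{15} = -19 + \frac{26 \sqrt{5}}{15}$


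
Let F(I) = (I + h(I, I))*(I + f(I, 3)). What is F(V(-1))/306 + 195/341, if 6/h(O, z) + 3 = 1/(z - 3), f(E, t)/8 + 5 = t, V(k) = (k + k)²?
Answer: 9263/17391 ≈ 0.53263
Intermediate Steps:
V(k) = 4*k² (V(k) = (2*k)² = 4*k²)
f(E, t) = -40 + 8*t
h(O, z) = 6/(-3 + 1/(-3 + z)) (h(O, z) = 6/(-3 + 1/(z - 3)) = 6/(-3 + 1/(-3 + z)))
F(I) = (-16 + I)*(I + 6*(3 - I)/(-10 + 3*I)) (F(I) = (I + 6*(3 - I)/(-10 + 3*I))*(I + (-40 + 8*3)) = (I + 6*(3 - I)/(-10 + 3*I))*(I + (-40 + 24)) = (I + 6*(3 - I)/(-10 + 3*I))*(I - 16) = (I + 6*(3 - I)/(-10 + 3*I))*(-16 + I) = (-16 + I)*(I + 6*(3 - I)/(-10 + 3*I)))
F(V(-1))/306 + 195/341 = ((-288 - 64*(4*(-1)²)² + 3*(4*(-1)²)³ + 274*(4*(-1)²))/(-10 + 3*(4*(-1)²)))/306 + 195/341 = ((-288 - 64*(4*1)² + 3*(4*1)³ + 274*(4*1))/(-10 + 3*(4*1)))*(1/306) + 195*(1/341) = ((-288 - 64*4² + 3*4³ + 274*4)/(-10 + 3*4))*(1/306) + 195/341 = ((-288 - 64*16 + 3*64 + 1096)/(-10 + 12))*(1/306) + 195/341 = ((-288 - 1024 + 192 + 1096)/2)*(1/306) + 195/341 = ((½)*(-24))*(1/306) + 195/341 = -12*1/306 + 195/341 = -2/51 + 195/341 = 9263/17391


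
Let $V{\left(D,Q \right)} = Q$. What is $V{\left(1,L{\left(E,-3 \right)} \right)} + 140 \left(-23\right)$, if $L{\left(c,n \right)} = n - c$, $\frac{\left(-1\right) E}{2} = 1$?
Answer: $-3221$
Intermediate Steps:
$E = -2$ ($E = \left(-2\right) 1 = -2$)
$V{\left(1,L{\left(E,-3 \right)} \right)} + 140 \left(-23\right) = \left(-3 - -2\right) + 140 \left(-23\right) = \left(-3 + 2\right) - 3220 = -1 - 3220 = -3221$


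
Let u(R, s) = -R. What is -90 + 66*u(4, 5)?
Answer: -354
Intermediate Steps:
-90 + 66*u(4, 5) = -90 + 66*(-1*4) = -90 + 66*(-4) = -90 - 264 = -354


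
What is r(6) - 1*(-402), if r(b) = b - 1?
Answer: 407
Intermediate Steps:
r(b) = -1 + b
r(6) - 1*(-402) = (-1 + 6) - 1*(-402) = 5 + 402 = 407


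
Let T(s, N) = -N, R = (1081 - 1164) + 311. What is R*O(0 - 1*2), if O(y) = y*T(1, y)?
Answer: -912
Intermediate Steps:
R = 228 (R = -83 + 311 = 228)
O(y) = -y**2 (O(y) = y*(-y) = -y**2)
R*O(0 - 1*2) = 228*(-(0 - 1*2)**2) = 228*(-(0 - 2)**2) = 228*(-1*(-2)**2) = 228*(-1*4) = 228*(-4) = -912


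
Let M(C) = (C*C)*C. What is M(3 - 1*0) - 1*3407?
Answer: -3380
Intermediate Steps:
M(C) = C³ (M(C) = C²*C = C³)
M(3 - 1*0) - 1*3407 = (3 - 1*0)³ - 1*3407 = (3 + 0)³ - 3407 = 3³ - 3407 = 27 - 3407 = -3380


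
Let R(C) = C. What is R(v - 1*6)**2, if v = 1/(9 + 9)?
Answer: 11449/324 ≈ 35.336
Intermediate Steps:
v = 1/18 ≈ 0.055556
R(v - 1*6)**2 = (1/18 - 1*6)**2 = (1/18 - 6)**2 = (-107/18)**2 = 11449/324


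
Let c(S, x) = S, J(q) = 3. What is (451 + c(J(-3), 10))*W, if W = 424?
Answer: 192496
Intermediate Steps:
(451 + c(J(-3), 10))*W = (451 + 3)*424 = 454*424 = 192496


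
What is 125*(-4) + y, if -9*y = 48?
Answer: -1516/3 ≈ -505.33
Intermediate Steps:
y = -16/3 (y = -1/9*48 = -16/3 ≈ -5.3333)
125*(-4) + y = 125*(-4) - 16/3 = -500 - 16/3 = -1516/3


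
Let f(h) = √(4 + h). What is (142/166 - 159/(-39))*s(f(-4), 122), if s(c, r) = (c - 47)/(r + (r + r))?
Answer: -41689/65819 ≈ -0.63339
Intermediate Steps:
s(c, r) = (-47 + c)/(3*r) (s(c, r) = (-47 + c)/(r + 2*r) = (-47 + c)/((3*r)) = (-47 + c)*(1/(3*r)) = (-47 + c)/(3*r))
(142/166 - 159/(-39))*s(f(-4), 122) = (142/166 - 159/(-39))*((⅓)*(-47 + √(4 - 4))/122) = (142*(1/166) - 159*(-1/39))*((⅓)*(1/122)*(-47 + √0)) = (71/83 + 53/13)*((⅓)*(1/122)*(-47 + 0)) = 5322*((⅓)*(1/122)*(-47))/1079 = (5322/1079)*(-47/366) = -41689/65819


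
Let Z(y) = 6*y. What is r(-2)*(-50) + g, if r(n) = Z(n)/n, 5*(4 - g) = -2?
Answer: -1478/5 ≈ -295.60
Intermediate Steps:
g = 22/5 (g = 4 - 1/5*(-2) = 4 + 2/5 = 22/5 ≈ 4.4000)
r(n) = 6 (r(n) = (6*n)/n = 6)
r(-2)*(-50) + g = 6*(-50) + 22/5 = -300 + 22/5 = -1478/5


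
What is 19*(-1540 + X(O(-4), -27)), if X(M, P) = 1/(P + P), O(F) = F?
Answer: -1580059/54 ≈ -29260.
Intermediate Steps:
X(M, P) = 1/(2*P)
19*(-1540 + X(O(-4), -27)) = 19*(-1540 + (½)/(-27)) = 19*(-1540 + (½)*(-1/27)) = 19*(-1540 - 1/54) = 19*(-83161/54) = -1580059/54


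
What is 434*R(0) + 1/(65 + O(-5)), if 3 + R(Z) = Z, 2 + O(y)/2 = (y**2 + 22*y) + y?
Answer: -154939/119 ≈ -1302.0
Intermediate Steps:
O(y) = -4 + 2*y**2 + 46*y (O(y) = -4 + 2*((y**2 + 22*y) + y) = -4 + 2*(y**2 + 23*y) = -4 + (2*y**2 + 46*y) = -4 + 2*y**2 + 46*y)
R(Z) = -3 + Z
434*R(0) + 1/(65 + O(-5)) = 434*(-3 + 0) + 1/(65 + (-4 + 2*(-5)**2 + 46*(-5))) = 434*(-3) + 1/(65 + (-4 + 2*25 - 230)) = -1302 + 1/(65 + (-4 + 50 - 230)) = -1302 + 1/(65 - 184) = -1302 + 1/(-119) = -1302 - 1/119 = -154939/119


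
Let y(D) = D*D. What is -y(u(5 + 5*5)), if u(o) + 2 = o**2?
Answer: -806404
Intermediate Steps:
u(o) = -2 + o**2
y(D) = D**2
-y(u(5 + 5*5)) = -(-2 + (5 + 5*5)**2)**2 = -(-2 + (5 + 25)**2)**2 = -(-2 + 30**2)**2 = -(-2 + 900)**2 = -1*898**2 = -1*806404 = -806404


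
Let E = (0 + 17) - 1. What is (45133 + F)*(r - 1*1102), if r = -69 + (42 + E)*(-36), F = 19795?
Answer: -211600352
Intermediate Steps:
E = 16 (E = 17 - 1 = 16)
r = -2157 (r = -69 + (42 + 16)*(-36) = -69 + 58*(-36) = -69 - 2088 = -2157)
(45133 + F)*(r - 1*1102) = (45133 + 19795)*(-2157 - 1*1102) = 64928*(-2157 - 1102) = 64928*(-3259) = -211600352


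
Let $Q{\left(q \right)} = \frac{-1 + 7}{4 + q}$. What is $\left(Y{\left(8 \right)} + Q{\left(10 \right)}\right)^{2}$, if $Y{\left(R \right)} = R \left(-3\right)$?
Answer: $\frac{27225}{49} \approx 555.61$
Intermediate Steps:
$Y{\left(R \right)} = - 3 R$
$Q{\left(q \right)} = \frac{6}{4 + q}$
$\left(Y{\left(8 \right)} + Q{\left(10 \right)}\right)^{2} = \left(\left(-3\right) 8 + \frac{6}{4 + 10}\right)^{2} = \left(-24 + \frac{6}{14}\right)^{2} = \left(-24 + 6 \cdot \frac{1}{14}\right)^{2} = \left(-24 + \frac{3}{7}\right)^{2} = \left(- \frac{165}{7}\right)^{2} = \frac{27225}{49}$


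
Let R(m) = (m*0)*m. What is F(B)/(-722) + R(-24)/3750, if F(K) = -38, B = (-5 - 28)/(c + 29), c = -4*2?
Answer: 1/19 ≈ 0.052632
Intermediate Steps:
R(m) = 0 (R(m) = 0*m = 0)
c = -8
B = -11/7 (B = (-5 - 28)/(-8 + 29) = -33/21 = -33*1/21 = -11/7 ≈ -1.5714)
F(B)/(-722) + R(-24)/3750 = -38/(-722) + 0/3750 = -38*(-1/722) + 0*(1/3750) = 1/19 + 0 = 1/19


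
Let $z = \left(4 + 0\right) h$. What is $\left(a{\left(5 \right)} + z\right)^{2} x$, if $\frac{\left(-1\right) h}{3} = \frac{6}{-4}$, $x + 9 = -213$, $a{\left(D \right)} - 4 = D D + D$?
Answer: $-600288$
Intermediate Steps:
$a{\left(D \right)} = 4 + D + D^{2}$ ($a{\left(D \right)} = 4 + \left(D D + D\right) = 4 + \left(D^{2} + D\right) = 4 + \left(D + D^{2}\right) = 4 + D + D^{2}$)
$x = -222$ ($x = -9 - 213 = -222$)
$h = \frac{9}{2}$ ($h = - 3 \frac{6}{-4} = - 3 \cdot 6 \left(- \frac{1}{4}\right) = \left(-3\right) \left(- \frac{3}{2}\right) = \frac{9}{2} \approx 4.5$)
$z = 18$ ($z = \left(4 + 0\right) \frac{9}{2} = 4 \cdot \frac{9}{2} = 18$)
$\left(a{\left(5 \right)} + z\right)^{2} x = \left(\left(4 + 5 + 5^{2}\right) + 18\right)^{2} \left(-222\right) = \left(\left(4 + 5 + 25\right) + 18\right)^{2} \left(-222\right) = \left(34 + 18\right)^{2} \left(-222\right) = 52^{2} \left(-222\right) = 2704 \left(-222\right) = -600288$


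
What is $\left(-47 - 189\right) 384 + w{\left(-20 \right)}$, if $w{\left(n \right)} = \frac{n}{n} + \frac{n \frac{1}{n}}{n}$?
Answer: $- \frac{1812461}{20} \approx -90623.0$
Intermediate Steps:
$w{\left(n \right)} = 1 + \frac{1}{n}$ ($w{\left(n \right)} = 1 + 1 \frac{1}{n} = 1 + \frac{1}{n}$)
$\left(-47 - 189\right) 384 + w{\left(-20 \right)} = \left(-47 - 189\right) 384 + \frac{1 - 20}{-20} = \left(-236\right) 384 - - \frac{19}{20} = -90624 + \frac{19}{20} = - \frac{1812461}{20}$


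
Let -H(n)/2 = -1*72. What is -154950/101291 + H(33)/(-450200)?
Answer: -8721634488/5700151025 ≈ -1.5301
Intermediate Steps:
H(n) = 144 (H(n) = -(-2)*72 = -2*(-72) = 144)
-154950/101291 + H(33)/(-450200) = -154950/101291 + 144/(-450200) = -154950*1/101291 + 144*(-1/450200) = -154950/101291 - 18/56275 = -8721634488/5700151025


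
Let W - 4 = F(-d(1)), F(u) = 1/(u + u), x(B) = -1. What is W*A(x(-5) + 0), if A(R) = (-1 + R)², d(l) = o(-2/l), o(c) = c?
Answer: 17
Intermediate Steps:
d(l) = -2/l
F(u) = 1/(2*u)
W = 17/4 (W = 4 + 1/(2*((-(-2)/1))) = 4 + 1/(2*((-(-2)))) = 4 + 1/(2*((-1*(-2)))) = 4 + (½)/2 = 4 + (½)*(½) = 4 + ¼ = 17/4 ≈ 4.2500)
W*A(x(-5) + 0) = 17*(-1 + (-1 + 0))²/4 = 17*(-1 - 1)²/4 = (17/4)*(-2)² = (17/4)*4 = 17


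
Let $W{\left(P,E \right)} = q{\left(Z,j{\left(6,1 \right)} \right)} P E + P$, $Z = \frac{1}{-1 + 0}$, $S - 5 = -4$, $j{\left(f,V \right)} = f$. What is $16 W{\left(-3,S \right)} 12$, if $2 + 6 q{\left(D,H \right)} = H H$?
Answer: $-3840$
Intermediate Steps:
$S = 1$ ($S = 5 - 4 = 1$)
$Z = -1$ ($Z = \frac{1}{-1} = -1$)
$q{\left(D,H \right)} = - \frac{1}{3} + \frac{H^{2}}{6}$ ($q{\left(D,H \right)} = - \frac{1}{3} + \frac{H H}{6} = - \frac{1}{3} + \frac{H^{2}}{6}$)
$W{\left(P,E \right)} = P + \frac{17 E P}{3}$ ($W{\left(P,E \right)} = \left(- \frac{1}{3} + \frac{6^{2}}{6}\right) P E + P = \left(- \frac{1}{3} + \frac{1}{6} \cdot 36\right) P E + P = \left(- \frac{1}{3} + 6\right) P E + P = \frac{17 P}{3} E + P = \frac{17 E P}{3} + P = P + \frac{17 E P}{3}$)
$16 W{\left(-3,S \right)} 12 = 16 \cdot \frac{1}{3} \left(-3\right) \left(3 + 17 \cdot 1\right) 12 = 16 \cdot \frac{1}{3} \left(-3\right) \left(3 + 17\right) 12 = 16 \cdot \frac{1}{3} \left(-3\right) 20 \cdot 12 = 16 \left(-20\right) 12 = \left(-320\right) 12 = -3840$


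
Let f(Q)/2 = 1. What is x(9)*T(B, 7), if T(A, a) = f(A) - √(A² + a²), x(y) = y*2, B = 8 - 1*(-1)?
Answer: 36 - 18*√130 ≈ -169.23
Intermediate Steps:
B = 9 (B = 8 + 1 = 9)
f(Q) = 2 (f(Q) = 2*1 = 2)
x(y) = 2*y
T(A, a) = 2 - √(A² + a²)
x(9)*T(B, 7) = (2*9)*(2 - √(9² + 7²)) = 18*(2 - √(81 + 49)) = 18*(2 - √130) = 36 - 18*√130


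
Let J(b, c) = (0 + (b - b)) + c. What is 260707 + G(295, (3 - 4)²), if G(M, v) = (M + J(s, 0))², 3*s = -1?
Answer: 347732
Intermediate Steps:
s = -⅓ (s = (⅓)*(-1) = -⅓ ≈ -0.33333)
J(b, c) = c (J(b, c) = (0 + 0) + c = 0 + c = c)
G(M, v) = M² (G(M, v) = (M + 0)² = M²)
260707 + G(295, (3 - 4)²) = 260707 + 295² = 260707 + 87025 = 347732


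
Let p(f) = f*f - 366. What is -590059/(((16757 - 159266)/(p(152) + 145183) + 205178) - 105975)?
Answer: -99083297339/16658124454 ≈ -5.9480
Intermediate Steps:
p(f) = -366 + f² (p(f) = f² - 366 = -366 + f²)
-590059/(((16757 - 159266)/(p(152) + 145183) + 205178) - 105975) = -590059/(((16757 - 159266)/((-366 + 152²) + 145183) + 205178) - 105975) = -590059/((-142509/((-366 + 23104) + 145183) + 205178) - 105975) = -590059/((-142509/(22738 + 145183) + 205178) - 105975) = -590059/((-142509/167921 + 205178) - 105975) = -590059/(34453552429/167921 - 105975) = -590059/16658124454/167921 = -590059*167921/16658124454 = -99083297339/16658124454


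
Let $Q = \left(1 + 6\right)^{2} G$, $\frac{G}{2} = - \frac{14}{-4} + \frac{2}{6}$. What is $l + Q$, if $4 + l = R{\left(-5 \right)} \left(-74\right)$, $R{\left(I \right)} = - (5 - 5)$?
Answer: $\frac{1115}{3} \approx 371.67$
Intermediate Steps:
$G = \frac{23}{3}$ ($G = 2 \left(- \frac{14}{-4} + \frac{2}{6}\right) = 2 \left(\left(-14\right) \left(- \frac{1}{4}\right) + 2 \cdot \frac{1}{6}\right) = 2 \left(\frac{7}{2} + \frac{1}{3}\right) = 2 \cdot \frac{23}{6} = \frac{23}{3} \approx 7.6667$)
$R{\left(I \right)} = 0$ ($R{\left(I \right)} = \left(-1\right) 0 = 0$)
$l = -4$ ($l = -4 + 0 \left(-74\right) = -4 + 0 = -4$)
$Q = \frac{1127}{3}$ ($Q = \left(1 + 6\right)^{2} \cdot \frac{23}{3} = 7^{2} \cdot \frac{23}{3} = 49 \cdot \frac{23}{3} = \frac{1127}{3} \approx 375.67$)
$l + Q = -4 + \frac{1127}{3} = \frac{1115}{3}$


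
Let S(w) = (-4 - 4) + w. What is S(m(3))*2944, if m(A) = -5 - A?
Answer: -47104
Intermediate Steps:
S(w) = -8 + w
S(m(3))*2944 = (-8 + (-5 - 1*3))*2944 = (-8 + (-5 - 3))*2944 = (-8 - 8)*2944 = -16*2944 = -47104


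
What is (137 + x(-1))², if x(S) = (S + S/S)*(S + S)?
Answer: 18769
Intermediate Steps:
x(S) = 2*S*(1 + S) (x(S) = (S + 1)*(2*S) = (1 + S)*(2*S) = 2*S*(1 + S))
(137 + x(-1))² = (137 + 2*(-1)*(1 - 1))² = (137 + 2*(-1)*0)² = (137 + 0)² = 137² = 18769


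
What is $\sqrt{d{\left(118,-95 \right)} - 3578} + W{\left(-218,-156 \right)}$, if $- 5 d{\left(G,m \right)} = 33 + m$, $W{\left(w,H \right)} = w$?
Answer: $-218 + \frac{2 i \sqrt{22285}}{5} \approx -218.0 + 59.713 i$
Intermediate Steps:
$d{\left(G,m \right)} = - \frac{33}{5} - \frac{m}{5}$ ($d{\left(G,m \right)} = - \frac{33 + m}{5} = - \frac{33}{5} - \frac{m}{5}$)
$\sqrt{d{\left(118,-95 \right)} - 3578} + W{\left(-218,-156 \right)} = \sqrt{\left(- \frac{33}{5} - -19\right) - 3578} - 218 = \sqrt{\left(- \frac{33}{5} + 19\right) - 3578} - 218 = \sqrt{\frac{62}{5} - 3578} - 218 = \sqrt{- \frac{17828}{5}} - 218 = \frac{2 i \sqrt{22285}}{5} - 218 = -218 + \frac{2 i \sqrt{22285}}{5}$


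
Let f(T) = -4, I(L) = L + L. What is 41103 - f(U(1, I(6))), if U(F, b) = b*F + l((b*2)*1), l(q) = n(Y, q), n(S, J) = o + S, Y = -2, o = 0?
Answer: 41107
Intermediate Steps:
n(S, J) = S (n(S, J) = 0 + S = S)
I(L) = 2*L
l(q) = -2
U(F, b) = -2 + F*b (U(F, b) = b*F - 2 = F*b - 2 = -2 + F*b)
41103 - f(U(1, I(6))) = 41103 - 1*(-4) = 41103 + 4 = 41107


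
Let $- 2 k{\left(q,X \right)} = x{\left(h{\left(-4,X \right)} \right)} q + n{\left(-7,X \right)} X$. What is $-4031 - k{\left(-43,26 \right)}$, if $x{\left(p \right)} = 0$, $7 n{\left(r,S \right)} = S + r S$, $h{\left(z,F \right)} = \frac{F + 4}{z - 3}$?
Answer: $- \frac{30245}{7} \approx -4320.7$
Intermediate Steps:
$h{\left(z,F \right)} = \frac{4 + F}{-3 + z}$
$n{\left(r,S \right)} = \frac{S}{7} + \frac{S r}{7}$ ($n{\left(r,S \right)} = \frac{S + r S}{7} = \frac{S + S r}{7} = \frac{S}{7} + \frac{S r}{7}$)
$k{\left(q,X \right)} = \frac{3 X^{2}}{7}$ ($k{\left(q,X \right)} = - \frac{0 q + \frac{X \left(1 - 7\right)}{7} X}{2} = - \frac{0 + \frac{1}{7} X \left(-6\right) X}{2} = - \frac{0 + - \frac{6 X}{7} X}{2} = - \frac{0 - \frac{6 X^{2}}{7}}{2} = - \frac{\left(- \frac{6}{7}\right) X^{2}}{2} = \frac{3 X^{2}}{7}$)
$-4031 - k{\left(-43,26 \right)} = -4031 - \frac{3 \cdot 26^{2}}{7} = -4031 - \frac{3}{7} \cdot 676 = -4031 - \frac{2028}{7} = - \frac{30245}{7}$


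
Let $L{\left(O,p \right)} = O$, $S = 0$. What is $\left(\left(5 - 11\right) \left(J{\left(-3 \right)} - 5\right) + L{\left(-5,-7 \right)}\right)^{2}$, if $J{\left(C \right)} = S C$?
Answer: $625$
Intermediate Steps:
$J{\left(C \right)} = 0$ ($J{\left(C \right)} = 0 C = 0$)
$\left(\left(5 - 11\right) \left(J{\left(-3 \right)} - 5\right) + L{\left(-5,-7 \right)}\right)^{2} = \left(\left(5 - 11\right) \left(0 - 5\right) - 5\right)^{2} = \left(\left(-6\right) \left(-5\right) - 5\right)^{2} = \left(30 - 5\right)^{2} = 25^{2} = 625$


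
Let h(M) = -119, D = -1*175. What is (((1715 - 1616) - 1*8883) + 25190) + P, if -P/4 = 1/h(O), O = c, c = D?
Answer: 1952318/119 ≈ 16406.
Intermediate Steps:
D = -175
c = -175
O = -175
P = 4/119 (P = -4/(-119) = -4*(-1/119) = 4/119 ≈ 0.033613)
(((1715 - 1616) - 1*8883) + 25190) + P = (((1715 - 1616) - 1*8883) + 25190) + 4/119 = ((99 - 8883) + 25190) + 4/119 = (-8784 + 25190) + 4/119 = 16406 + 4/119 = 1952318/119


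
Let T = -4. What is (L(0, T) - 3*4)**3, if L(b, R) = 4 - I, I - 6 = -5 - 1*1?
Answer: -512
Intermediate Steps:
I = 0 (I = 6 + (-5 - 1*1) = 6 + (-5 - 1) = 6 - 6 = 0)
L(b, R) = 4 (L(b, R) = 4 - 1*0 = 4 + 0 = 4)
(L(0, T) - 3*4)**3 = (4 - 3*4)**3 = (4 - 12)**3 = (-8)**3 = -512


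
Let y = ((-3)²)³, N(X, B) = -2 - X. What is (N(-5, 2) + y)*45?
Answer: 32940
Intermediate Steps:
y = 729 (y = 9³ = 729)
(N(-5, 2) + y)*45 = ((-2 - 1*(-5)) + 729)*45 = ((-2 + 5) + 729)*45 = (3 + 729)*45 = 732*45 = 32940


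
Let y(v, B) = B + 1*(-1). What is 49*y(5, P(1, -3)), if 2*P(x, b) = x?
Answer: -49/2 ≈ -24.500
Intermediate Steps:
P(x, b) = x/2
y(v, B) = -1 + B (y(v, B) = B - 1 = -1 + B)
49*y(5, P(1, -3)) = 49*(-1 + (½)*1) = 49*(-1 + ½) = 49*(-½) = -49/2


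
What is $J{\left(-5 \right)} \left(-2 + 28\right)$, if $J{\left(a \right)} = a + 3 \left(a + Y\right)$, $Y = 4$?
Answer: $-208$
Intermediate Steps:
$J{\left(a \right)} = 12 + 4 a$ ($J{\left(a \right)} = a + 3 \left(a + 4\right) = a + 3 \left(4 + a\right) = a + \left(12 + 3 a\right) = 12 + 4 a$)
$J{\left(-5 \right)} \left(-2 + 28\right) = \left(12 + 4 \left(-5\right)\right) \left(-2 + 28\right) = \left(12 - 20\right) 26 = \left(-8\right) 26 = -208$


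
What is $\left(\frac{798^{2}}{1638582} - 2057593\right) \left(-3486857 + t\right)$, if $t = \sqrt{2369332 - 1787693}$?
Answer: $\frac{16192916918625179}{2257} - \frac{561922369387 \sqrt{581639}}{273097} \approx 7.173 \cdot 10^{12}$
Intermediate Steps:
$t = \sqrt{581639} \approx 762.65$
$\left(\frac{798^{2}}{1638582} - 2057593\right) \left(-3486857 + t\right) = \left(\frac{798^{2}}{1638582} - 2057593\right) \left(-3486857 + \sqrt{581639}\right) = \left(636804 \cdot \frac{1}{1638582} - 2057593\right) \left(-3486857 + \sqrt{581639}\right) = \left(\frac{106134}{273097} - 2057593\right) \left(-3486857 + \sqrt{581639}\right) = - \frac{561922369387 \left(-3486857 + \sqrt{581639}\right)}{273097} = \frac{16192916918625179}{2257} - \frac{561922369387 \sqrt{581639}}{273097}$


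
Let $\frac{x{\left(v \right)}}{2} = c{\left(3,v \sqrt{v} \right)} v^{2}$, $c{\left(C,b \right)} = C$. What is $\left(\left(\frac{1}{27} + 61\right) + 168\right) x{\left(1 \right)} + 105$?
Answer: $\frac{13313}{9} \approx 1479.2$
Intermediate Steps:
$x{\left(v \right)} = 6 v^{2}$ ($x{\left(v \right)} = 2 \cdot 3 v^{2} = 6 v^{2}$)
$\left(\left(\frac{1}{27} + 61\right) + 168\right) x{\left(1 \right)} + 105 = \left(\left(\frac{1}{27} + 61\right) + 168\right) 6 \cdot 1^{2} + 105 = \left(\left(\frac{1}{27} + 61\right) + 168\right) 6 \cdot 1 + 105 = \left(\frac{1648}{27} + 168\right) 6 + 105 = \frac{6184}{27} \cdot 6 + 105 = \frac{12368}{9} + 105 = \frac{13313}{9}$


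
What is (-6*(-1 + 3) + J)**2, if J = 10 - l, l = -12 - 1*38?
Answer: 2304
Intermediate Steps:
l = -50 (l = -12 - 38 = -50)
J = 60 (J = 10 - 1*(-50) = 10 + 50 = 60)
(-6*(-1 + 3) + J)**2 = (-6*(-1 + 3) + 60)**2 = (-6*2 + 60)**2 = (-12 + 60)**2 = 48**2 = 2304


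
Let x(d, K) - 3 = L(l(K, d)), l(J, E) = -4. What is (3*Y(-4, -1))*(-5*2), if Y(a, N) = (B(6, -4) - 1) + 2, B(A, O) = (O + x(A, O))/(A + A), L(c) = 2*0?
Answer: -55/2 ≈ -27.500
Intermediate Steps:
L(c) = 0
x(d, K) = 3 (x(d, K) = 3 + 0 = 3)
B(A, O) = (3 + O)/(2*A) (B(A, O) = (O + 3)/(A + A) = (3 + O)/((2*A)) = (3 + O)*(1/(2*A)) = (3 + O)/(2*A))
Y(a, N) = 11/12 (Y(a, N) = ((1/2)*(3 - 4)/6 - 1) + 2 = ((1/2)*(1/6)*(-1) - 1) + 2 = (-1/12 - 1) + 2 = -13/12 + 2 = 11/12)
(3*Y(-4, -1))*(-5*2) = (3*(11/12))*(-5*2) = (11/4)*(-10) = -55/2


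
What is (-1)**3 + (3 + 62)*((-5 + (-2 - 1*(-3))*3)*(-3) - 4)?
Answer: 129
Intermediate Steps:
(-1)**3 + (3 + 62)*((-5 + (-2 - 1*(-3))*3)*(-3) - 4) = -1 + 65*((-5 + (-2 + 3)*3)*(-3) - 4) = -1 + 65*((-5 + 1*3)*(-3) - 4) = -1 + 65*((-5 + 3)*(-3) - 4) = -1 + 65*(-2*(-3) - 4) = -1 + 65*(6 - 4) = -1 + 65*2 = -1 + 130 = 129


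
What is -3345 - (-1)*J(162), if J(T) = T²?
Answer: 22899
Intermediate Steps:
-3345 - (-1)*J(162) = -3345 - (-1)*162² = -3345 - (-1)*26244 = -3345 - 1*(-26244) = -3345 + 26244 = 22899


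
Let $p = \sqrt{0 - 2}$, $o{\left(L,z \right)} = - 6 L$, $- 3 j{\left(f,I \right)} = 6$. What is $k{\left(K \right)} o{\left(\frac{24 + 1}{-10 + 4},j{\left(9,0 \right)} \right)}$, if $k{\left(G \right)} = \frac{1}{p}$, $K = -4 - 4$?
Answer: $- \frac{25 i \sqrt{2}}{2} \approx - 17.678 i$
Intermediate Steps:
$j{\left(f,I \right)} = -2$ ($j{\left(f,I \right)} = \left(- \frac{1}{3}\right) 6 = -2$)
$p = i \sqrt{2}$ ($p = \sqrt{-2} = i \sqrt{2} \approx 1.4142 i$)
$K = -8$
$k{\left(G \right)} = - \frac{i \sqrt{2}}{2}$ ($k{\left(G \right)} = \frac{1}{i \sqrt{2}} = - \frac{i \sqrt{2}}{2}$)
$k{\left(K \right)} o{\left(\frac{24 + 1}{-10 + 4},j{\left(9,0 \right)} \right)} = - \frac{i \sqrt{2}}{2} \left(- 6 \frac{24 + 1}{-10 + 4}\right) = - \frac{i \sqrt{2}}{2} \left(- 6 \frac{25}{-6}\right) = - \frac{i \sqrt{2}}{2} \left(- 6 \cdot 25 \left(- \frac{1}{6}\right)\right) = - \frac{i \sqrt{2}}{2} \left(\left(-6\right) \left(- \frac{25}{6}\right)\right) = - \frac{i \sqrt{2}}{2} \cdot 25 = - \frac{25 i \sqrt{2}}{2}$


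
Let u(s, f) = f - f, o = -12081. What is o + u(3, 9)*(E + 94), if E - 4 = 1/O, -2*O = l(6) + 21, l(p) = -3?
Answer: -12081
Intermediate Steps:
u(s, f) = 0
O = -9 (O = -(-3 + 21)/2 = -1/2*18 = -9)
E = 35/9 (E = 4 + 1/(-9) = 4 - 1/9 = 35/9 ≈ 3.8889)
o + u(3, 9)*(E + 94) = -12081 + 0*(35/9 + 94) = -12081 + 0*(881/9) = -12081 + 0 = -12081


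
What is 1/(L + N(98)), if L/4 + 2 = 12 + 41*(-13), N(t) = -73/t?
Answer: -98/205089 ≈ -0.00047784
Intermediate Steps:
L = -2092 (L = -8 + 4*(12 + 41*(-13)) = -8 + 4*(12 - 533) = -8 + 4*(-521) = -8 - 2084 = -2092)
1/(L + N(98)) = 1/(-2092 - 73/98) = 1/(-205089/98) = -98/205089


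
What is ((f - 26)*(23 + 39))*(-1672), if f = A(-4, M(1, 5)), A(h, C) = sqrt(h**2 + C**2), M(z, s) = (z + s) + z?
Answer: 2695264 - 103664*sqrt(65) ≈ 1.8595e+6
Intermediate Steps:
M(z, s) = s + 2*z (M(z, s) = (s + z) + z = s + 2*z)
A(h, C) = sqrt(C**2 + h**2)
f = sqrt(65) (f = sqrt((5 + 2*1)**2 + (-4)**2) = sqrt((5 + 2)**2 + 16) = sqrt(7**2 + 16) = sqrt(49 + 16) = sqrt(65) ≈ 8.0623)
((f - 26)*(23 + 39))*(-1672) = ((sqrt(65) - 26)*(23 + 39))*(-1672) = ((-26 + sqrt(65))*62)*(-1672) = (-1612 + 62*sqrt(65))*(-1672) = 2695264 - 103664*sqrt(65)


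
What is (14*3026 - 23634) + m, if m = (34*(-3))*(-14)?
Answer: 20158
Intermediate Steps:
m = 1428 (m = -102*(-14) = 1428)
(14*3026 - 23634) + m = (14*3026 - 23634) + 1428 = (42364 - 23634) + 1428 = 18730 + 1428 = 20158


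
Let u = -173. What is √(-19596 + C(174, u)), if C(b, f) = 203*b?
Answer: √15726 ≈ 125.40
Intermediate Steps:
√(-19596 + C(174, u)) = √(-19596 + 203*174) = √(-19596 + 35322) = √15726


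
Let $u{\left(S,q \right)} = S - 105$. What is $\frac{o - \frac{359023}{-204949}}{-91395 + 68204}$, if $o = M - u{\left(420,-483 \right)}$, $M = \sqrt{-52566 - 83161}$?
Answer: $\frac{9171416}{678996037} - \frac{i \sqrt{135727}}{23191} \approx 0.013507 - 0.015886 i$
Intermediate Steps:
$M = i \sqrt{135727}$ ($M = \sqrt{-135727} = i \sqrt{135727} \approx 368.41 i$)
$u{\left(S,q \right)} = -105 + S$
$o = -315 + i \sqrt{135727}$ ($o = i \sqrt{135727} - \left(-105 + 420\right) = i \sqrt{135727} - 315 = -315 + i \sqrt{135727} \approx -315.0 + 368.41 i$)
$\frac{o - \frac{359023}{-204949}}{-91395 + 68204} = \frac{\left(-315 + i \sqrt{135727}\right) - \frac{359023}{-204949}}{-91395 + 68204} = \frac{\left(-315 + i \sqrt{135727}\right) - - \frac{359023}{204949}}{-23191} = \left(\left(-315 + i \sqrt{135727}\right) + \frac{359023}{204949}\right) \left(- \frac{1}{23191}\right) = \left(- \frac{64199912}{204949} + i \sqrt{135727}\right) \left(- \frac{1}{23191}\right) = \frac{9171416}{678996037} - \frac{i \sqrt{135727}}{23191}$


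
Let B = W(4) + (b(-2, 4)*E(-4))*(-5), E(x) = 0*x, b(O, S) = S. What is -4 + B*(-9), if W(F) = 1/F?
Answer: -25/4 ≈ -6.2500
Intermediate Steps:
E(x) = 0
B = ¼ (B = 1/4 + (4*0)*(-5) = ¼ + 0*(-5) = ¼ + 0 = ¼ ≈ 0.25000)
-4 + B*(-9) = -4 + (¼)*(-9) = -4 - 9/4 = -25/4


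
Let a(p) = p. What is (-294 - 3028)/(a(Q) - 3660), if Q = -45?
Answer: 3322/3705 ≈ 0.89663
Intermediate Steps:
(-294 - 3028)/(a(Q) - 3660) = (-294 - 3028)/(-45 - 3660) = -3322/(-3705) = -3322*(-1/3705) = 3322/3705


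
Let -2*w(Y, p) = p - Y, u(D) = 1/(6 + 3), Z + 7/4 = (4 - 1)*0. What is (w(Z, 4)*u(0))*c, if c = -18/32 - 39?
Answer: 4853/384 ≈ 12.638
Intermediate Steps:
Z = -7/4 (Z = -7/4 + (4 - 1)*0 = -7/4 + 3*0 = -7/4 + 0 = -7/4 ≈ -1.7500)
c = -633/16 (c = -18*1/32 - 39 = -9/16 - 39 = -633/16 ≈ -39.563)
u(D) = ⅑ (u(D) = 1/9 = ⅑)
w(Y, p) = Y/2 - p/2 (w(Y, p) = -(p - Y)/2 = Y/2 - p/2)
(w(Z, 4)*u(0))*c = (((½)*(-7/4) - ½*4)*(⅑))*(-633/16) = ((-7/8 - 2)*(⅑))*(-633/16) = -23/8*⅑*(-633/16) = -23/72*(-633/16) = 4853/384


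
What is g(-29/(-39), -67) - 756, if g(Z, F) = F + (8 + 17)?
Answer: -798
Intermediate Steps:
g(Z, F) = 25 + F (g(Z, F) = F + 25 = 25 + F)
g(-29/(-39), -67) - 756 = (25 - 67) - 756 = -42 - 756 = -798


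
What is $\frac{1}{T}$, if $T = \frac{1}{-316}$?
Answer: $-316$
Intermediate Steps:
$T = - \frac{1}{316} \approx -0.0031646$
$\frac{1}{T} = \frac{1}{- \frac{1}{316}} = -316$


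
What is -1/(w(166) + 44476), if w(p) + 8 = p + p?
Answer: -1/44800 ≈ -2.2321e-5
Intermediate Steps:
w(p) = -8 + 2*p (w(p) = -8 + (p + p) = -8 + 2*p)
-1/(w(166) + 44476) = -1/((-8 + 2*166) + 44476) = -1/((-8 + 332) + 44476) = -1/(324 + 44476) = -1/44800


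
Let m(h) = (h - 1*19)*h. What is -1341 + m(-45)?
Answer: 1539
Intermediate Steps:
m(h) = h*(-19 + h) (m(h) = (h - 19)*h = (-19 + h)*h = h*(-19 + h))
-1341 + m(-45) = -1341 - 45*(-19 - 45) = -1341 - 45*(-64) = -1341 + 2880 = 1539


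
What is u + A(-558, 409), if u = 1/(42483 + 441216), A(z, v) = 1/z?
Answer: -161047/89968014 ≈ -0.0017900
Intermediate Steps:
u = 1/483699 ≈ 2.0674e-6
u + A(-558, 409) = 1/483699 + 1/(-558) = 1/483699 - 1/558 = -161047/89968014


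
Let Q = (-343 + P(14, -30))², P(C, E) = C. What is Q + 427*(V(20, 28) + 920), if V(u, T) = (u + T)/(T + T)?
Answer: 501447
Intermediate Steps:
V(u, T) = (T + u)/(2*T) (V(u, T) = (T + u)/((2*T)) = (T + u)*(1/(2*T)) = (T + u)/(2*T))
Q = 108241 (Q = (-343 + 14)² = (-329)² = 108241)
Q + 427*(V(20, 28) + 920) = 108241 + 427*((½)*(28 + 20)/28 + 920) = 108241 + 427*((½)*(1/28)*48 + 920) = 108241 + 427*(6/7 + 920) = 108241 + 427*(6446/7) = 108241 + 393206 = 501447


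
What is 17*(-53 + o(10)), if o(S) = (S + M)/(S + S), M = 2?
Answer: -4454/5 ≈ -890.80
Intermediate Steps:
o(S) = (2 + S)/(2*S) (o(S) = (S + 2)/(S + S) = (2 + S)/((2*S)) = (2 + S)*(1/(2*S)) = (2 + S)/(2*S))
17*(-53 + o(10)) = 17*(-53 + (½)*(2 + 10)/10) = 17*(-53 + (½)*(⅒)*12) = 17*(-53 + ⅗) = 17*(-262/5) = -4454/5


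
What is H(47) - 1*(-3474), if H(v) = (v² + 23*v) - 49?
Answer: 6715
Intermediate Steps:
H(v) = -49 + v² + 23*v
H(47) - 1*(-3474) = (-49 + 47² + 23*47) - 1*(-3474) = (-49 + 2209 + 1081) + 3474 = 3241 + 3474 = 6715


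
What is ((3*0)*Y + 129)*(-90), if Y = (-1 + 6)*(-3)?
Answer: -11610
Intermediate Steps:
Y = -15 (Y = 5*(-3) = -15)
((3*0)*Y + 129)*(-90) = ((3*0)*(-15) + 129)*(-90) = (0*(-15) + 129)*(-90) = (0 + 129)*(-90) = 129*(-90) = -11610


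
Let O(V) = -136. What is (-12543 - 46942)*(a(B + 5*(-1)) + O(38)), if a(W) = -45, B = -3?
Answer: 10766785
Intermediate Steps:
(-12543 - 46942)*(a(B + 5*(-1)) + O(38)) = (-12543 - 46942)*(-45 - 136) = -59485*(-181) = 10766785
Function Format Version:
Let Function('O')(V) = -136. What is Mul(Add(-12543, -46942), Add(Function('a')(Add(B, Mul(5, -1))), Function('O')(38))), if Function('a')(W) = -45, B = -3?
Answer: 10766785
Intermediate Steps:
Mul(Add(-12543, -46942), Add(Function('a')(Add(B, Mul(5, -1))), Function('O')(38))) = Mul(Add(-12543, -46942), Add(-45, -136)) = Mul(-59485, -181) = 10766785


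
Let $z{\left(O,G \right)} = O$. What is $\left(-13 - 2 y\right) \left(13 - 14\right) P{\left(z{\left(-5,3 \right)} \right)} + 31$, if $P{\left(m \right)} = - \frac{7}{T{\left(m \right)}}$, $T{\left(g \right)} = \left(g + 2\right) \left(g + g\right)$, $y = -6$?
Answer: $\frac{923}{30} \approx 30.767$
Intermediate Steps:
$T{\left(g \right)} = 2 g \left(2 + g\right)$ ($T{\left(g \right)} = \left(2 + g\right) 2 g = 2 g \left(2 + g\right)$)
$P{\left(m \right)} = - \frac{7}{2 m \left(2 + m\right)}$
$\left(-13 - 2 y\right) \left(13 - 14\right) P{\left(z{\left(-5,3 \right)} \right)} + 31 = \left(-13 - -12\right) \left(13 - 14\right) \left(- \frac{7}{2 \left(-5\right) \left(2 - 5\right)}\right) + 31 = \left(-13 + 12\right) \left(-1\right) \left(\left(- \frac{7}{2}\right) \left(- \frac{1}{5}\right) \frac{1}{-3}\right) + 31 = \left(-1\right) \left(-1\right) \left(\left(- \frac{7}{2}\right) \left(- \frac{1}{5}\right) \left(- \frac{1}{3}\right)\right) + 31 = 1 \left(- \frac{7}{30}\right) + 31 = - \frac{7}{30} + 31 = \frac{923}{30}$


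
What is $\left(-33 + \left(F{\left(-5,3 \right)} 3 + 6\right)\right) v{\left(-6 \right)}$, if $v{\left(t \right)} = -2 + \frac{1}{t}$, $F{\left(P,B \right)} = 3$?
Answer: $39$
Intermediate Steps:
$\left(-33 + \left(F{\left(-5,3 \right)} 3 + 6\right)\right) v{\left(-6 \right)} = \left(-33 + \left(3 \cdot 3 + 6\right)\right) \left(-2 + \frac{1}{-6}\right) = \left(-33 + \left(9 + 6\right)\right) \left(-2 - \frac{1}{6}\right) = \left(-33 + 15\right) \left(- \frac{13}{6}\right) = \left(-18\right) \left(- \frac{13}{6}\right) = 39$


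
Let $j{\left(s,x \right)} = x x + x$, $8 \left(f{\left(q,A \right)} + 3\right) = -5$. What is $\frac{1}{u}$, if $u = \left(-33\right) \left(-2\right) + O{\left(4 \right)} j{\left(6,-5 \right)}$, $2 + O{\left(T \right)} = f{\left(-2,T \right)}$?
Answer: $- \frac{2}{93} \approx -0.021505$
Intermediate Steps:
$f{\left(q,A \right)} = - \frac{29}{8}$ ($f{\left(q,A \right)} = -3 + \frac{1}{8} \left(-5\right) = -3 - \frac{5}{8} = - \frac{29}{8}$)
$j{\left(s,x \right)} = x + x^{2}$ ($j{\left(s,x \right)} = x^{2} + x = x + x^{2}$)
$O{\left(T \right)} = - \frac{45}{8}$ ($O{\left(T \right)} = -2 - \frac{29}{8} = - \frac{45}{8}$)
$u = - \frac{93}{2}$ ($u = \left(-33\right) \left(-2\right) - \frac{45 \left(- 5 \left(1 - 5\right)\right)}{8} = 66 - \frac{45 \left(\left(-5\right) \left(-4\right)\right)}{8} = 66 - \frac{225}{2} = - \frac{93}{2} \approx -46.5$)
$\frac{1}{u} = \frac{1}{- \frac{93}{2}} = - \frac{2}{93}$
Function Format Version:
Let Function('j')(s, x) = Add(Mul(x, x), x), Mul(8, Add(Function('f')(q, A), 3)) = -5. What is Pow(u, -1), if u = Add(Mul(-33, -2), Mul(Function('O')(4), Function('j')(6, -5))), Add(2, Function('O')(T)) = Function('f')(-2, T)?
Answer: Rational(-2, 93) ≈ -0.021505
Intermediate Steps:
Function('f')(q, A) = Rational(-29, 8) (Function('f')(q, A) = Add(-3, Mul(Rational(1, 8), -5)) = Add(-3, Rational(-5, 8)) = Rational(-29, 8))
Function('j')(s, x) = Add(x, Pow(x, 2)) (Function('j')(s, x) = Add(Pow(x, 2), x) = Add(x, Pow(x, 2)))
Function('O')(T) = Rational(-45, 8) (Function('O')(T) = Add(-2, Rational(-29, 8)) = Rational(-45, 8))
u = Rational(-93, 2) (u = Add(Mul(-33, -2), Mul(Rational(-45, 8), Mul(-5, Add(1, -5)))) = Add(66, Mul(Rational(-45, 8), Mul(-5, -4))) = Add(66, Mul(Rational(-45, 8), 20)) = Add(66, Rational(-225, 2)) = Rational(-93, 2) ≈ -46.500)
Pow(u, -1) = Pow(Rational(-93, 2), -1) = Rational(-2, 93)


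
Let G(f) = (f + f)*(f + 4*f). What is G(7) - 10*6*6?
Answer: 130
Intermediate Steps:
G(f) = 10*f² (G(f) = (2*f)*(5*f) = 10*f²)
G(7) - 10*6*6 = 10*7² - 10*6*6 = 10*49 - 60*6 = 490 - 360 = 130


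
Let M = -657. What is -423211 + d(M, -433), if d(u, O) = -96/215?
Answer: -90990461/215 ≈ -4.2321e+5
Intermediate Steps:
d(u, O) = -96/215 (d(u, O) = -96*1/215 = -96/215)
-423211 + d(M, -433) = -423211 - 96/215 = -90990461/215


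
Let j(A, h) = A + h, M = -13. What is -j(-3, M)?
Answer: 16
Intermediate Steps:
-j(-3, M) = -(-3 - 13) = -1*(-16) = 16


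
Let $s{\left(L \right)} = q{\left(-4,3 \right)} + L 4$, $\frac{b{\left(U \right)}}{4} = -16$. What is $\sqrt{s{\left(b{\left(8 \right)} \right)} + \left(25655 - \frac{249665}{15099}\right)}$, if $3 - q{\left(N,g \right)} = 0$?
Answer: $\frac{\sqrt{5787373213167}}{15099} \approx 159.33$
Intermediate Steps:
$q{\left(N,g \right)} = 3$ ($q{\left(N,g \right)} = 3 - 0 = 3 + 0 = 3$)
$b{\left(U \right)} = -64$ ($b{\left(U \right)} = 4 \left(-16\right) = -64$)
$s{\left(L \right)} = 3 + 4 L$ ($s{\left(L \right)} = 3 + L 4 = 3 + 4 L$)
$\sqrt{s{\left(b{\left(8 \right)} \right)} + \left(25655 - \frac{249665}{15099}\right)} = \sqrt{\left(3 + 4 \left(-64\right)\right) + \left(25655 - \frac{249665}{15099}\right)} = \sqrt{\left(3 - 256\right) + \left(25655 - 249665 \cdot \frac{1}{15099}\right)} = \sqrt{-253 + \left(25655 - \frac{249665}{15099}\right)} = \sqrt{-253 + \frac{387115180}{15099}} = \sqrt{\frac{383295133}{15099}} = \frac{\sqrt{5787373213167}}{15099}$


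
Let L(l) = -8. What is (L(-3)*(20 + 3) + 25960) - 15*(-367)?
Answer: 31281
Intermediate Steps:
(L(-3)*(20 + 3) + 25960) - 15*(-367) = (-8*(20 + 3) + 25960) - 15*(-367) = (-8*23 + 25960) + 5505 = (-184 + 25960) + 5505 = 25776 + 5505 = 31281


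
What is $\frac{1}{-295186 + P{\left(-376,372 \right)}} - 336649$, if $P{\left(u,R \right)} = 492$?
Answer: $- \frac{99208440407}{294694} \approx -3.3665 \cdot 10^{5}$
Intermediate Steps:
$\frac{1}{-295186 + P{\left(-376,372 \right)}} - 336649 = \frac{1}{-295186 + 492} - 336649 = \frac{1}{-294694} - 336649 = - \frac{1}{294694} - 336649 = - \frac{99208440407}{294694}$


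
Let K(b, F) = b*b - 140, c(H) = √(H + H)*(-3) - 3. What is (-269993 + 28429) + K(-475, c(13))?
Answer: -16079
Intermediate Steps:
c(H) = -3 - 3*√2*√H (c(H) = √(2*H)*(-3) - 3 = (√2*√H)*(-3) - 3 = -3*√2*√H - 3 = -3 - 3*√2*√H)
K(b, F) = -140 + b² (K(b, F) = b² - 140 = -140 + b²)
(-269993 + 28429) + K(-475, c(13)) = (-269993 + 28429) + (-140 + (-475)²) = -241564 + (-140 + 225625) = -241564 + 225485 = -16079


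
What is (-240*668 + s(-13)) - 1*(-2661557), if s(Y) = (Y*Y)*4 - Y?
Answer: 2501926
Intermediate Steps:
s(Y) = -Y + 4*Y² (s(Y) = Y²*4 - Y = 4*Y² - Y = -Y + 4*Y²)
(-240*668 + s(-13)) - 1*(-2661557) = (-240*668 - 13*(-1 + 4*(-13))) - 1*(-2661557) = (-160320 - 13*(-1 - 52)) + 2661557 = (-160320 - 13*(-53)) + 2661557 = (-160320 + 689) + 2661557 = -159631 + 2661557 = 2501926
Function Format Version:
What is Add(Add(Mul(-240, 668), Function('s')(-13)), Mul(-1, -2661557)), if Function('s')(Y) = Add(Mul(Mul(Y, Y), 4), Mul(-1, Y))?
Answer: 2501926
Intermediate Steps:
Function('s')(Y) = Add(Mul(-1, Y), Mul(4, Pow(Y, 2))) (Function('s')(Y) = Add(Mul(Pow(Y, 2), 4), Mul(-1, Y)) = Add(Mul(4, Pow(Y, 2)), Mul(-1, Y)) = Add(Mul(-1, Y), Mul(4, Pow(Y, 2))))
Add(Add(Mul(-240, 668), Function('s')(-13)), Mul(-1, -2661557)) = Add(Add(Mul(-240, 668), Mul(-13, Add(-1, Mul(4, -13)))), Mul(-1, -2661557)) = Add(Add(-160320, Mul(-13, Add(-1, -52))), 2661557) = Add(Add(-160320, Mul(-13, -53)), 2661557) = Add(Add(-160320, 689), 2661557) = Add(-159631, 2661557) = 2501926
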